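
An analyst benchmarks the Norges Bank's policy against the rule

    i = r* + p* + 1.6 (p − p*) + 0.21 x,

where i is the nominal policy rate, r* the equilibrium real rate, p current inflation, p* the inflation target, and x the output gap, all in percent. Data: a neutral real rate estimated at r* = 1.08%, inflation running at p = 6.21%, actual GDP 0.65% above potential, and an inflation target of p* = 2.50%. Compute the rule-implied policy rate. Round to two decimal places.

Output 0.65% above potential → x = 0.65.
i = 1.08 + 2.50 + 1.6 × (6.21 − 2.50) + 0.21 × 0.65
   = 1.08 + 2.5 + 5.936 + 0.1365 = 9.65

9.65%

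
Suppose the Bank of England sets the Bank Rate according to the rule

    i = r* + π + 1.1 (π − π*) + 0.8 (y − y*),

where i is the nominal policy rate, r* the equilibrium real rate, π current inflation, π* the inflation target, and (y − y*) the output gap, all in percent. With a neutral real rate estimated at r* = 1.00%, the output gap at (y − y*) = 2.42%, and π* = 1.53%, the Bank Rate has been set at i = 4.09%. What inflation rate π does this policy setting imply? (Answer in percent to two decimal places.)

1.35%

Collecting π: i = r* + (1 + 1.1) π − 1.1 π* + 0.8 (y − y*)
2.1 π = 4.09 − 1.00 + 1.1 × 1.53 − 0.8 × 2.42 = 2.837
π = 2.837 / 2.1 = 1.35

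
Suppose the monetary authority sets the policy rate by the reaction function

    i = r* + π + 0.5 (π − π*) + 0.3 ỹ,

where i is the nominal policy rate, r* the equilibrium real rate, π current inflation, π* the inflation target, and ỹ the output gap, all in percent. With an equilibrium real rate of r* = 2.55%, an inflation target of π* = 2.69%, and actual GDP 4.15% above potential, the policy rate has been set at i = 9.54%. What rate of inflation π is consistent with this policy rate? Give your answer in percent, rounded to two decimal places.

Output 4.15% above potential → ỹ = 4.15.
Collecting π: i = r* + (1 + 0.5) π − 0.5 π* + 0.3 ỹ
1.5 π = 9.54 − 2.55 + 0.5 × 2.69 − 0.3 × 4.15 = 7.09
π = 7.09 / 1.5 = 4.73

4.73%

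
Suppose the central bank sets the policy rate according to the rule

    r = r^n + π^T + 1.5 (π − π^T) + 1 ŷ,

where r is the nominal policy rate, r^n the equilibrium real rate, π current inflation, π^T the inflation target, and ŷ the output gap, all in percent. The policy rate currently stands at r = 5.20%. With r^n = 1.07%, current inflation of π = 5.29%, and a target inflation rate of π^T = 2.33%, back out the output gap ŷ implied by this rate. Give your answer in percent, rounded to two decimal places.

-2.64%

1 ŷ = 5.20 − 1.07 − 2.33 − 1.5 × (5.29 − 2.33) = -2.64
ŷ = -2.64 / 1 = -2.64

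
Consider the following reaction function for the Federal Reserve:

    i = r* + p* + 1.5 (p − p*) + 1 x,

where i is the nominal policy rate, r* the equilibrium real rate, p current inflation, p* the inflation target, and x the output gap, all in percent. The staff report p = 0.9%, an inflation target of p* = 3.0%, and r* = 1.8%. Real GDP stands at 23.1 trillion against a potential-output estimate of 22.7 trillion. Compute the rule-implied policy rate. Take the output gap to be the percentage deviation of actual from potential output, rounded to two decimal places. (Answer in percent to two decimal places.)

Output gap = 100 × (23.1 − 22.7) / 22.7 = 1.76%.
i = 1.80 + 3.00 + 1.5 × (0.90 − 3.00) + 1 × 1.76
   = 1.80 + 3 − 3.15 + 1.76 = 3.41

3.41%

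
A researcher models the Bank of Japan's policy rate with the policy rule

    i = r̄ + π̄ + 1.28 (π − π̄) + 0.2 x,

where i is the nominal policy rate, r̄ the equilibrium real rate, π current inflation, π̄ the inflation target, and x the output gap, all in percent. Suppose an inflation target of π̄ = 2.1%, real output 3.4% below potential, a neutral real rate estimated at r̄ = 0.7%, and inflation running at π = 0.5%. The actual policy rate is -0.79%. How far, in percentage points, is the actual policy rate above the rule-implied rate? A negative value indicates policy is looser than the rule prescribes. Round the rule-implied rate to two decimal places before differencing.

-0.86 pp

Output 3.4% below potential → x = -3.4.
i = 0.7 + 2.1 + 1.28 × (0.5 − 2.1) + 0.2 × (-3.4)
   = 0.7 + 2.1 − 2.048 − 0.68 = 0.07
Deviation = -0.79 − 0.07 = -0.86 pp.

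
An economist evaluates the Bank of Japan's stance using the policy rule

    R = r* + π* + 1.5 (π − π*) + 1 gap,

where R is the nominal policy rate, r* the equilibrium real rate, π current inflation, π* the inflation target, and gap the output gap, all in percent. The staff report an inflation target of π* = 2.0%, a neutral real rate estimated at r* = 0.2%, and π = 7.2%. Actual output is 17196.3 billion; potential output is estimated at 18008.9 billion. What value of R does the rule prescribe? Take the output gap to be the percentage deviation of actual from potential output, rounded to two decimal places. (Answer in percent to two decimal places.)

Output gap = 100 × (17196.3 − 18008.9) / 18008.9 = -4.51%.
R = 0.20 + 2.00 + 1.5 × (7.20 − 2.00) + 1 × (-4.51)
   = 0.20 + 2 + 7.8 − 4.51 = 5.49

5.49%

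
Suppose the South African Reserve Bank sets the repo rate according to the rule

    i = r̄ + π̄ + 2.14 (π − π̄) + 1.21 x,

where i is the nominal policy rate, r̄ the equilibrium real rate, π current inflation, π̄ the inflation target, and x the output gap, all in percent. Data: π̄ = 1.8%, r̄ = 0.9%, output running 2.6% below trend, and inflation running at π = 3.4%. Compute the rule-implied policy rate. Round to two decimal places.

Output 2.6% below potential → x = -2.6.
i = 0.9 + 1.8 + 2.14 × (3.4 − 1.8) + 1.21 × (-2.6)
   = 0.9 + 1.8 + 3.424 − 3.146 = 2.98

2.98%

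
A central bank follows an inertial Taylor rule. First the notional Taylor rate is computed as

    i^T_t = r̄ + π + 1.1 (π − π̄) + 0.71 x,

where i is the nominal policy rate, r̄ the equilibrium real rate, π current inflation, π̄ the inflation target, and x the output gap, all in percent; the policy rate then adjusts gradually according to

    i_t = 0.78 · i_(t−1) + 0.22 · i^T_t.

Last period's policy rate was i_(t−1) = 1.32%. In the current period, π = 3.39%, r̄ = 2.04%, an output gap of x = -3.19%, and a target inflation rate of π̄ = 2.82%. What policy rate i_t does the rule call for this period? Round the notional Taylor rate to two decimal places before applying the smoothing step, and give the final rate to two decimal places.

i^T_t = 2.04 + 3.39 + 1.1 × (3.39 − 2.82) + 0.71 × (-3.19)
   = 2.04 + 3.39 + 0.627 − 2.2649 = 3.79
i_t = 0.78 × 1.32 + 0.22 × 3.79 = 1.0296 + 0.8338 = 1.86

1.86%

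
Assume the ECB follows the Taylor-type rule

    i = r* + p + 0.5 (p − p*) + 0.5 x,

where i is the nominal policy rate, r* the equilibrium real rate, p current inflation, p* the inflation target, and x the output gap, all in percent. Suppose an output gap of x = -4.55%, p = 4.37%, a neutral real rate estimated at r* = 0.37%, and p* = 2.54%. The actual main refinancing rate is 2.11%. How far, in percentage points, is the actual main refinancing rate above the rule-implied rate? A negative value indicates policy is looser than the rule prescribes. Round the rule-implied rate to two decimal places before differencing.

i = 0.37 + 4.37 + 0.5 × (4.37 − 2.54) + 0.5 × (-4.55)
   = 0.37 + 4.37 + 0.915 − 2.275 = 3.38
Deviation = 2.11 − 3.38 = -1.27 pp.

-1.27 pp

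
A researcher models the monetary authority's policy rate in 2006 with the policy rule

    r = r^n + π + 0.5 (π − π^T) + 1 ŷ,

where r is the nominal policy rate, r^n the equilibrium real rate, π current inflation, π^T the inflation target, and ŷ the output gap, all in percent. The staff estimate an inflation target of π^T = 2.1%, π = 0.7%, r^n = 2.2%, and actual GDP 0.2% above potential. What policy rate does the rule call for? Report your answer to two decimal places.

2.40%

Output 0.2% above potential → ŷ = 0.2.
r = 2.2 + 0.7 + 0.5 × (0.7 − 2.1) + 1 × 0.2
   = 2.2 + 0.7 − 0.7 + 0.2 = 2.40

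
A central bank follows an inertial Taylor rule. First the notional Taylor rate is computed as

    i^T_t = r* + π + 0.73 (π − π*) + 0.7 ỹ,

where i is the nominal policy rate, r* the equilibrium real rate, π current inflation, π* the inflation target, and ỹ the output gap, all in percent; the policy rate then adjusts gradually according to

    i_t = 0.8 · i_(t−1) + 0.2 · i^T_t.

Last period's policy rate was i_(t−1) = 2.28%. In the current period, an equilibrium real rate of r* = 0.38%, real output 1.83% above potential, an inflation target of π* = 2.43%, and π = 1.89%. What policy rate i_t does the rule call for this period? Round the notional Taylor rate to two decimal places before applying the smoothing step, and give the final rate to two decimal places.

2.46%

Output 1.83% above potential → ỹ = 1.83.
i^T_t = 0.38 + 1.89 + 0.73 × (1.89 − 2.43) + 0.7 × 1.83
   = 0.38 + 1.89 − 0.3942 + 1.281 = 3.16
i_t = 0.8 × 2.28 + 0.2 × 3.16 = 1.824 + 0.632 = 2.46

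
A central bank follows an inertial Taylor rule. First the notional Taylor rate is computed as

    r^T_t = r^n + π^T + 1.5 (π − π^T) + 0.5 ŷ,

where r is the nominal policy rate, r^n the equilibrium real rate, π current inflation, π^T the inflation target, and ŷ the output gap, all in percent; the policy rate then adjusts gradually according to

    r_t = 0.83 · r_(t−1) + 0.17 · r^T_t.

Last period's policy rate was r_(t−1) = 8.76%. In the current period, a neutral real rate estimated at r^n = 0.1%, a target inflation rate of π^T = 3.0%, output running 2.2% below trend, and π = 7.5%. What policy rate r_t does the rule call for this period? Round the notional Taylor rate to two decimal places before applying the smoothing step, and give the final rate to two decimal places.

8.76%

Output 2.2% below potential → ŷ = -2.2.
r^T_t = 0.1 + 3.0 + 1.5 × (7.5 − 3.0) + 0.5 × (-2.2)
   = 0.1 + 3 + 6.75 − 1.1 = 8.75
r_t = 0.83 × 8.76 + 0.17 × 8.75 = 7.2708 + 1.4875 = 8.76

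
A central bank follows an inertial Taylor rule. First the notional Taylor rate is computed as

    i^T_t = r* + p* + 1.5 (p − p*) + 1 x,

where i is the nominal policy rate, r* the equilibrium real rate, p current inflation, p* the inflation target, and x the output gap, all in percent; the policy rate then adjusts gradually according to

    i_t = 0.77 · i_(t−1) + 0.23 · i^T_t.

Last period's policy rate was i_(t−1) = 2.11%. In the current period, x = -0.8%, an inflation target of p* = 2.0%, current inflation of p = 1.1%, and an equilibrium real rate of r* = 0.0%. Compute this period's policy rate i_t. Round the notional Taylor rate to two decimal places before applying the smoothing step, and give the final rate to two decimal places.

i^T_t = 0.0 + 2.0 + 1.5 × (1.1 − 2.0) + 1 × (-0.8)
   = 0.0 + 2 − 1.35 − 0.8 = -0.15
i_t = 0.77 × 2.11 + 0.23 × (-0.15) = 1.6247 − 0.0345 = 1.59

1.59%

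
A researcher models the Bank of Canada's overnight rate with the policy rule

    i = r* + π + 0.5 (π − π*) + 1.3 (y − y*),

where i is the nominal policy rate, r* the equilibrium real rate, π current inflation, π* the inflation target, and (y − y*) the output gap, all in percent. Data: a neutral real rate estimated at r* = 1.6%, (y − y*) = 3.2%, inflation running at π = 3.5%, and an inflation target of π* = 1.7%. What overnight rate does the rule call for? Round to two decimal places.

i = 1.6 + 3.5 + 0.5 × (3.5 − 1.7) + 1.3 × 3.2
   = 1.6 + 3.5 + 0.9 + 4.16 = 10.16

10.16%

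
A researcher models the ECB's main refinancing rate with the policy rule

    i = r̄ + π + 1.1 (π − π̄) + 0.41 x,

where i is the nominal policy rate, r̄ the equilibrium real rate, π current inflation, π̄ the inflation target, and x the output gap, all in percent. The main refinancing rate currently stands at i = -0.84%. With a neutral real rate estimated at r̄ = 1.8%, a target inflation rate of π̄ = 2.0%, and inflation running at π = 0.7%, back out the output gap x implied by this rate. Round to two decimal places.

-4.66%

0.41 x = -0.84 − 1.8 − 0.7 − 1.1 × (0.7 − 2.0) = -1.91
x = -1.91 / 0.41 = -4.66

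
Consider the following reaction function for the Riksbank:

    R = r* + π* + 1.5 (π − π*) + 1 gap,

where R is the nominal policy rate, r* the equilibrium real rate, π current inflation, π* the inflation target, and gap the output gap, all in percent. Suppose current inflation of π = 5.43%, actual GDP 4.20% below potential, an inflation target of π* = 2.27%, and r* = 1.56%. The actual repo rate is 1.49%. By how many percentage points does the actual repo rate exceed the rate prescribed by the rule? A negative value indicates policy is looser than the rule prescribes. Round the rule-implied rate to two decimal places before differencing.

-2.88 pp

Output 4.20% below potential → gap = -4.20.
R = 1.56 + 2.27 + 1.5 × (5.43 − 2.27) + 1 × (-4.20)
   = 1.56 + 2.27 + 4.74 − 4.2 = 4.37
Deviation = 1.49 − 4.37 = -2.88 pp.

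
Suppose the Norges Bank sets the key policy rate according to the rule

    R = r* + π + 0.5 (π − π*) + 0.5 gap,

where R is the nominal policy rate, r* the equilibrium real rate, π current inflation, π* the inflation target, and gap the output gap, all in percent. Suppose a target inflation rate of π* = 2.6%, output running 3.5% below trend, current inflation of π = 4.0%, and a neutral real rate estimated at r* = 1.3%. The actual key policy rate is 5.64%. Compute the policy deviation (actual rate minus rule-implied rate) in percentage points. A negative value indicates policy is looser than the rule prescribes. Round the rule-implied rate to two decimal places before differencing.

Output 3.5% below potential → gap = -3.5.
R = 1.3 + 4.0 + 0.5 × (4.0 − 2.6) + 0.5 × (-3.5)
   = 1.3 + 4 + 0.7 − 1.75 = 4.25
Deviation = 5.64 − 4.25 = 1.39 pp.

1.39 pp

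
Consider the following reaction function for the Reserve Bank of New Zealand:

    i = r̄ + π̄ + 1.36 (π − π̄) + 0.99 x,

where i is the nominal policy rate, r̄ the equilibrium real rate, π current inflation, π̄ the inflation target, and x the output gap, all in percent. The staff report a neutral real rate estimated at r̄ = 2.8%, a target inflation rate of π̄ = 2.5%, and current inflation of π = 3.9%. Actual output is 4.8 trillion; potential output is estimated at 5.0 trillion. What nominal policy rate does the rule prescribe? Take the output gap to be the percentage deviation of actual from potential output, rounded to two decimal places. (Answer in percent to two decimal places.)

3.24%

Output gap = 100 × (4.8 − 5.0) / 5.0 = -4.00%.
i = 2.80 + 2.50 + 1.36 × (3.90 − 2.50) + 0.99 × (-4.00)
   = 2.80 + 2.5 + 1.904 − 3.96 = 3.24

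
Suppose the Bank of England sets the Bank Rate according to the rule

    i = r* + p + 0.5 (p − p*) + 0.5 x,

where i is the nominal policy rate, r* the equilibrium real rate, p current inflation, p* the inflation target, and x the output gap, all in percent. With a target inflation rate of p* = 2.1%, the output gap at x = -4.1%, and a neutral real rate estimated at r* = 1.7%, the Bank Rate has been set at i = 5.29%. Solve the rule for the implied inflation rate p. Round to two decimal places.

Collecting p: i = r* + (1 + 0.5) p − 0.5 p* + 0.5 x
1.5 p = 5.29 − 1.7 + 0.5 × 2.1 − 0.5 × (-4.1) = 6.69
p = 6.69 / 1.5 = 4.46

4.46%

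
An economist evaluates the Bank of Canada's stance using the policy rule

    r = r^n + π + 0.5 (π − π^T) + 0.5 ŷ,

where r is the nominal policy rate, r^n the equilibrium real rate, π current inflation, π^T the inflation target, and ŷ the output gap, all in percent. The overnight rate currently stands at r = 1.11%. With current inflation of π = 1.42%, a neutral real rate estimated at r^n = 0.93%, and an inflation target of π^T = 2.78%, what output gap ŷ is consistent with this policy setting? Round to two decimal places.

0.5 ŷ = 1.11 − 0.93 − 1.42 − 0.5 × (1.42 − 2.78) = -0.56
ŷ = -0.56 / 0.5 = -1.12

-1.12%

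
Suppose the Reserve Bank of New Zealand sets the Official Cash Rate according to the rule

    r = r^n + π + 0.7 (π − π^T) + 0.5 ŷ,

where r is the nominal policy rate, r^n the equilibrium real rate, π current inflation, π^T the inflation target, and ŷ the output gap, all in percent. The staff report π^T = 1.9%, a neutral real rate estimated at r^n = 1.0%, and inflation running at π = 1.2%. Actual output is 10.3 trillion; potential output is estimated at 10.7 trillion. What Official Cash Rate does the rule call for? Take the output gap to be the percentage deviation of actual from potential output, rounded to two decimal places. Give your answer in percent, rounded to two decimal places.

Output gap = 100 × (10.3 − 10.7) / 10.7 = -3.74%.
r = 1.00 + 1.20 + 0.7 × (1.20 − 1.90) + 0.5 × (-3.74)
   = 1.00 + 1.2 − 0.49 − 1.87 = -0.16

-0.16%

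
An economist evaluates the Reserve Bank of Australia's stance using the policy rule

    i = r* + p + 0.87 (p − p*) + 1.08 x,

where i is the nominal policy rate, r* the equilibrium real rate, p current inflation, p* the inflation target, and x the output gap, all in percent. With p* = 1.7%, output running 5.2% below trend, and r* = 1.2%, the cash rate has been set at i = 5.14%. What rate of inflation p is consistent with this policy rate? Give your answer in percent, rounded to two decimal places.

Output 5.2% below potential → x = -5.2.
Collecting p: i = r* + (1 + 0.87) p − 0.87 p* + 1.08 x
1.87 p = 5.14 − 1.2 + 0.87 × 1.7 − 1.08 × (-5.2) = 11.035
p = 11.035 / 1.87 = 5.90

5.90%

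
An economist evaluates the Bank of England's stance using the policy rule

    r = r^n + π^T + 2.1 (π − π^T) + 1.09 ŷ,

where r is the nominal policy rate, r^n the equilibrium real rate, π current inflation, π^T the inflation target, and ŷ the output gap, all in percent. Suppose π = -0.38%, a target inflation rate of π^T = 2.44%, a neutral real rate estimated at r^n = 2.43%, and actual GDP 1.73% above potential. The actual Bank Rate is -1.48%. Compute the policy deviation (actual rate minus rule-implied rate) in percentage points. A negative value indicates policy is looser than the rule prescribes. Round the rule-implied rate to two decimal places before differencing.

-2.31 pp

Output 1.73% above potential → ŷ = 1.73.
r = 2.43 + 2.44 + 2.1 × (-0.38 − 2.44) + 1.09 × 1.73
   = 2.43 + 2.44 − 5.922 + 1.8857 = 0.83
Deviation = -1.48 − 0.83 = -2.31 pp.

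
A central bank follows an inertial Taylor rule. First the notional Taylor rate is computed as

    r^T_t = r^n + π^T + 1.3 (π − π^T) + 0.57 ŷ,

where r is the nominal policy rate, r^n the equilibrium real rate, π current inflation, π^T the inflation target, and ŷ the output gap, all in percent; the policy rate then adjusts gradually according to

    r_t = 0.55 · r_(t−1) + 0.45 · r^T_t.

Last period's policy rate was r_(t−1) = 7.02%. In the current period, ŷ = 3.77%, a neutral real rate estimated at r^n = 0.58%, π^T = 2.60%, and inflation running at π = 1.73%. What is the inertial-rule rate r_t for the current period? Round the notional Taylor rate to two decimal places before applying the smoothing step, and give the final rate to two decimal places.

5.75%

r^T_t = 0.58 + 2.60 + 1.3 × (1.73 − 2.60) + 0.57 × 3.77
   = 0.58 + 2.6 − 1.131 + 2.1489 = 4.20
r_t = 0.55 × 7.02 + 0.45 × 4.20 = 3.861 + 1.89 = 5.75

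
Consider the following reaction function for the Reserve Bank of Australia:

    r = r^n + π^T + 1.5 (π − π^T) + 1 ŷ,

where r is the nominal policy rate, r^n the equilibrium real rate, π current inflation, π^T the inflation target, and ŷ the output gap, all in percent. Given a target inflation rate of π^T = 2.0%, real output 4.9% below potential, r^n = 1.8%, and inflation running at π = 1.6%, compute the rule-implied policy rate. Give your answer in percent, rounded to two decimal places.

-1.70%

Output 4.9% below potential → ŷ = -4.9.
r = 1.8 + 2.0 + 1.5 × (1.6 − 2.0) + 1 × (-4.9)
   = 1.8 + 2 − 0.6 − 4.9 = -1.70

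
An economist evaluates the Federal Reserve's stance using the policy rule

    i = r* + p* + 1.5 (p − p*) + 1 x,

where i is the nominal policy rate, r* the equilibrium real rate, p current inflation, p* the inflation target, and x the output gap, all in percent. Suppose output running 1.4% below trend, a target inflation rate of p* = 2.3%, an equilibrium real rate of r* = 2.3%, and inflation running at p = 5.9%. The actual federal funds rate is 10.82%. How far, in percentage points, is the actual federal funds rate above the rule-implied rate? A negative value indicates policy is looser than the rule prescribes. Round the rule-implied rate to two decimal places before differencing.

Output 1.4% below potential → x = -1.4.
i = 2.3 + 2.3 + 1.5 × (5.9 − 2.3) + 1 × (-1.4)
   = 2.3 + 2.3 + 5.4 − 1.4 = 8.60
Deviation = 10.82 − 8.60 = 2.22 pp.

2.22 pp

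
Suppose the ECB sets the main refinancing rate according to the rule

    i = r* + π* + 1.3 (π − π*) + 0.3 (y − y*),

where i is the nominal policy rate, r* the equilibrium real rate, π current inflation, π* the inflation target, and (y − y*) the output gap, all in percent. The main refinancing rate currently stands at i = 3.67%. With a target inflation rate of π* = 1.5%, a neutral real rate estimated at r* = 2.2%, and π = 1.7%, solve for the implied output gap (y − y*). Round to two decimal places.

-0.97%

0.3 (y − y*) = 3.67 − 2.2 − 1.5 − 1.3 × (1.7 − 1.5) = -0.29
(y − y*) = -0.29 / 0.3 = -0.97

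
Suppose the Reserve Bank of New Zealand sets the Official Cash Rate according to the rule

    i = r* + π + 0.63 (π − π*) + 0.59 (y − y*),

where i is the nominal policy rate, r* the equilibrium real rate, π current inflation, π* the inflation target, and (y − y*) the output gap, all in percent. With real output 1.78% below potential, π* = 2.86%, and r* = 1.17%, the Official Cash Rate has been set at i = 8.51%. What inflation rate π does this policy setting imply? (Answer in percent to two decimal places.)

6.25%

Output 1.78% below potential → (y − y*) = -1.78.
Collecting π: i = r* + (1 + 0.63) π − 0.63 π* + 0.59 (y − y*)
1.63 π = 8.51 − 1.17 + 0.63 × 2.86 − 0.59 × (-1.78) = 10.192
π = 10.192 / 1.63 = 6.25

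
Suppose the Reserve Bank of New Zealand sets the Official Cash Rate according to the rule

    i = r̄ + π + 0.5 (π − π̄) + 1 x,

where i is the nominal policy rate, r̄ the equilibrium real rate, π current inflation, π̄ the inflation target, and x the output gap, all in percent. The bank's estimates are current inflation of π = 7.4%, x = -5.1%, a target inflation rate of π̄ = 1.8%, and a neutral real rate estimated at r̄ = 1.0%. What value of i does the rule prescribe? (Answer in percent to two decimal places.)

6.10%

i = 1.0 + 7.4 + 0.5 × (7.4 − 1.8) + 1 × (-5.1)
   = 1.0 + 7.4 + 2.8 − 5.1 = 6.10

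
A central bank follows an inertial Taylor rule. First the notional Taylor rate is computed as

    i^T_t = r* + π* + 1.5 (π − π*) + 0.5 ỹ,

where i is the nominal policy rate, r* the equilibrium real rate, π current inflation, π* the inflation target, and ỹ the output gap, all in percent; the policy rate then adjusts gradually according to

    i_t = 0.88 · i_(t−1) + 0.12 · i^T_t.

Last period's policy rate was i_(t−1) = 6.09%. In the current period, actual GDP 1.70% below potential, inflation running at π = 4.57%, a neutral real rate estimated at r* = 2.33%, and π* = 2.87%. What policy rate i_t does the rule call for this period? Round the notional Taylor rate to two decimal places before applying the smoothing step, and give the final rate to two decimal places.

Output 1.70% below potential → ỹ = -1.70.
i^T_t = 2.33 + 2.87 + 1.5 × (4.57 − 2.87) + 0.5 × (-1.70)
   = 2.33 + 2.87 + 2.55 − 0.85 = 6.90
i_t = 0.88 × 6.09 + 0.12 × 6.90 = 5.3592 + 0.828 = 6.19

6.19%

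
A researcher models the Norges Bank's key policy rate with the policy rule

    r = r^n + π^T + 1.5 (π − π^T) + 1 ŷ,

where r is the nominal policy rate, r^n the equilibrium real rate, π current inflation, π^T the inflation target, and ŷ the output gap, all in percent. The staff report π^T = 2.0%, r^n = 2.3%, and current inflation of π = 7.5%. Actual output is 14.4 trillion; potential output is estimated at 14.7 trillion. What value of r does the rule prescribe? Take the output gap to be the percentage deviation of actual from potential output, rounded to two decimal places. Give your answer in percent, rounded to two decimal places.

Output gap = 100 × (14.4 − 14.7) / 14.7 = -2.04%.
r = 2.30 + 2.00 + 1.5 × (7.50 − 2.00) + 1 × (-2.04)
   = 2.30 + 2 + 8.25 − 2.04 = 10.51

10.51%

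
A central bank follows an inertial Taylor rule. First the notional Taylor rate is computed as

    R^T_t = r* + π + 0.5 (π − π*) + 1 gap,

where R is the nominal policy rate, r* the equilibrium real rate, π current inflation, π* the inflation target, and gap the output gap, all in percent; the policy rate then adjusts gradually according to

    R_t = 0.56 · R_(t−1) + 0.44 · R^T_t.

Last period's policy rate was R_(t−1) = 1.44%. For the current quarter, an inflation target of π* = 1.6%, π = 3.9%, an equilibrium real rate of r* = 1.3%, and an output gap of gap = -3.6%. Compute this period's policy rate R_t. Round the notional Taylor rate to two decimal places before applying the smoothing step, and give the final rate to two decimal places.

R^T_t = 1.3 + 3.9 + 0.5 × (3.9 − 1.6) + 1 × (-3.6)
   = 1.3 + 3.9 + 1.15 − 3.6 = 2.75
R_t = 0.56 × 1.44 + 0.44 × 2.75 = 0.8064 + 1.21 = 2.02

2.02%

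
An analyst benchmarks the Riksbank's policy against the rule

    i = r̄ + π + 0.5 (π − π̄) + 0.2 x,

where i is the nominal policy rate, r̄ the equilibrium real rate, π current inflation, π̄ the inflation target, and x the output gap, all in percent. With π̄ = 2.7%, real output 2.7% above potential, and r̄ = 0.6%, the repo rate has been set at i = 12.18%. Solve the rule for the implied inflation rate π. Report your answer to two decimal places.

Output 2.7% above potential → x = 2.7.
Collecting π: i = r̄ + (1 + 0.5) π − 0.5 π̄ + 0.2 x
1.5 π = 12.18 − 0.6 + 0.5 × 2.7 − 0.2 × 2.7 = 12.39
π = 12.39 / 1.5 = 8.26

8.26%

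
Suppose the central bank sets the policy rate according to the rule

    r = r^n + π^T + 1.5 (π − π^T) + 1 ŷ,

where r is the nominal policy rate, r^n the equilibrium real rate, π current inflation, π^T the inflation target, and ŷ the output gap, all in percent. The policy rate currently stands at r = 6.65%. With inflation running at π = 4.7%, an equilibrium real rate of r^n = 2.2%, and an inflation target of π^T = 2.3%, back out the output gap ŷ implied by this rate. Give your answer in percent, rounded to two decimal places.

1 ŷ = 6.65 − 2.2 − 2.3 − 1.5 × (4.7 − 2.3) = -1.45
ŷ = -1.45 / 1 = -1.45

-1.45%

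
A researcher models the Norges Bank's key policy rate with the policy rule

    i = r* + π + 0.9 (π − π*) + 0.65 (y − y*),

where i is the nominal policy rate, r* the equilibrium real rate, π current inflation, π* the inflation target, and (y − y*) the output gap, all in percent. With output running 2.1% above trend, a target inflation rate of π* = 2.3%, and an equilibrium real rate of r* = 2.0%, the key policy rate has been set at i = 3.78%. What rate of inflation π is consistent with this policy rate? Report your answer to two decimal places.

Output 2.1% above potential → (y − y*) = 2.1.
Collecting π: i = r* + (1 + 0.9) π − 0.9 π* + 0.65 (y − y*)
1.9 π = 3.78 − 2.0 + 0.9 × 2.3 − 0.65 × 2.1 = 2.485
π = 2.485 / 1.9 = 1.31

1.31%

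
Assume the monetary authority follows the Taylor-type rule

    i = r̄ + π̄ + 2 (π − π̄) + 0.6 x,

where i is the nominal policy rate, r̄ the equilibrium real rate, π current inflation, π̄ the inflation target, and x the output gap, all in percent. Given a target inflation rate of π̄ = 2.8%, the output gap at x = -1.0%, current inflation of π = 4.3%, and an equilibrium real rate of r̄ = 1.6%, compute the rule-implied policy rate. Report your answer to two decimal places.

6.80%

i = 1.6 + 2.8 + 2 × (4.3 − 2.8) + 0.6 × (-1.0)
   = 1.6 + 2.8 + 3 − 0.6 = 6.80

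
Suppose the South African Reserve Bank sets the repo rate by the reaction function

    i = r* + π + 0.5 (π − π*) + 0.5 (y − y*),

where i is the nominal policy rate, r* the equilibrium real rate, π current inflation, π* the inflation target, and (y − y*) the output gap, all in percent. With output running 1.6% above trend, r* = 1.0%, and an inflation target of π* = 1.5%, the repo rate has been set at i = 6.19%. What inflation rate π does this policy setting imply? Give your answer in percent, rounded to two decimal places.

3.43%

Output 1.6% above potential → (y − y*) = 1.6.
Collecting π: i = r* + (1 + 0.5) π − 0.5 π* + 0.5 (y − y*)
1.5 π = 6.19 − 1.0 + 0.5 × 1.5 − 0.5 × 1.6 = 5.14
π = 5.14 / 1.5 = 3.43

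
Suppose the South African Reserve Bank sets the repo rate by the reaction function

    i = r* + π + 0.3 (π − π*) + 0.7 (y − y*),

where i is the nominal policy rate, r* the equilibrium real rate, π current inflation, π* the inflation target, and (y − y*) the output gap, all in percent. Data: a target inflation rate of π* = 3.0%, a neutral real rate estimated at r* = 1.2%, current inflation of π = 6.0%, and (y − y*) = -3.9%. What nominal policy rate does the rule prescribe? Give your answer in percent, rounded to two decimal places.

5.37%

i = 1.2 + 6.0 + 0.3 × (6.0 − 3.0) + 0.7 × (-3.9)
   = 1.2 + 6 + 0.9 − 2.73 = 5.37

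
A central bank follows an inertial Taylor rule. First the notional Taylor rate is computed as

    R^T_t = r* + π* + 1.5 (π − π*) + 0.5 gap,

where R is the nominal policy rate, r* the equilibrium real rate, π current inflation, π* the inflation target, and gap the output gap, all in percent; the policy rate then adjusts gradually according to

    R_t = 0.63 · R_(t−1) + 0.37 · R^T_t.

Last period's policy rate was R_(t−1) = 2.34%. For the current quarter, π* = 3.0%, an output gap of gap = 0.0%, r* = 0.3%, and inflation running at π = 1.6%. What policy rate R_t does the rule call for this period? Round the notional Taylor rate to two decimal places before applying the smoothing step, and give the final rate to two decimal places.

R^T_t = 0.3 + 3.0 + 1.5 × (1.6 − 3.0) + 0.5 × 0.0
   = 0.3 + 3 − 2.1 + 0 = 1.20
R_t = 0.63 × 2.34 + 0.37 × 1.20 = 1.4742 + 0.444 = 1.92

1.92%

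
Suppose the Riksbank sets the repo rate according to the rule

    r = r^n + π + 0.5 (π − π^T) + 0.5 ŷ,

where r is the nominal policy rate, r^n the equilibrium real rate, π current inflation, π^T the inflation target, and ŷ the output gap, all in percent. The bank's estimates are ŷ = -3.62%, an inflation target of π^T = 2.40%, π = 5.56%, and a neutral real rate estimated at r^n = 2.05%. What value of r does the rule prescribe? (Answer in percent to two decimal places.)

r = 2.05 + 5.56 + 0.5 × (5.56 − 2.40) + 0.5 × (-3.62)
   = 2.05 + 5.56 + 1.58 − 1.81 = 7.38

7.38%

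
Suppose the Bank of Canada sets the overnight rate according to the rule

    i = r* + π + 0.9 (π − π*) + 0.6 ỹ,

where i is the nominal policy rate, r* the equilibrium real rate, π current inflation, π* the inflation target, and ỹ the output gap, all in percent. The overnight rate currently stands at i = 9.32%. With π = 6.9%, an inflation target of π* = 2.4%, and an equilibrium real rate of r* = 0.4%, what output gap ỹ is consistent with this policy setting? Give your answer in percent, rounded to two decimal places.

-3.38%

0.6 ỹ = 9.32 − 0.4 − 6.9 − 0.9 × (6.9 − 2.4) = -2.03
ỹ = -2.03 / 0.6 = -3.38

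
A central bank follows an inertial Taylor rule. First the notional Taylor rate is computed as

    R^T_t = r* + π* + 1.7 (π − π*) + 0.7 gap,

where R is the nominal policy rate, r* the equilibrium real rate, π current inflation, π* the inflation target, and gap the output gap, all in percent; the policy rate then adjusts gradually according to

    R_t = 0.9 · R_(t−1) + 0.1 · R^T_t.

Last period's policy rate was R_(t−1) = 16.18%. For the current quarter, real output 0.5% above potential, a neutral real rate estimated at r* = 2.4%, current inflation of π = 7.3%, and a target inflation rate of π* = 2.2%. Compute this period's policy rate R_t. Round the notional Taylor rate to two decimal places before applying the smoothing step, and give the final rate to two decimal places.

15.92%

Output 0.5% above potential → gap = 0.5.
R^T_t = 2.4 + 2.2 + 1.7 × (7.3 − 2.2) + 0.7 × 0.5
   = 2.4 + 2.2 + 8.67 + 0.35 = 13.62
R_t = 0.9 × 16.18 + 0.1 × 13.62 = 14.562 + 1.362 = 15.92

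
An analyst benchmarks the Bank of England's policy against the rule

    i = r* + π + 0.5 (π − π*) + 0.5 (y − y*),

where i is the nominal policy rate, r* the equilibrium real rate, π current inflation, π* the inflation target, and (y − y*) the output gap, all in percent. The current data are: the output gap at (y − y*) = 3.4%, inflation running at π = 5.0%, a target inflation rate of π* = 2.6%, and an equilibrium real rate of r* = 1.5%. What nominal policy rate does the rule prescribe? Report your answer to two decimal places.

9.40%

i = 1.5 + 5.0 + 0.5 × (5.0 − 2.6) + 0.5 × 3.4
   = 1.5 + 5 + 1.2 + 1.7 = 9.40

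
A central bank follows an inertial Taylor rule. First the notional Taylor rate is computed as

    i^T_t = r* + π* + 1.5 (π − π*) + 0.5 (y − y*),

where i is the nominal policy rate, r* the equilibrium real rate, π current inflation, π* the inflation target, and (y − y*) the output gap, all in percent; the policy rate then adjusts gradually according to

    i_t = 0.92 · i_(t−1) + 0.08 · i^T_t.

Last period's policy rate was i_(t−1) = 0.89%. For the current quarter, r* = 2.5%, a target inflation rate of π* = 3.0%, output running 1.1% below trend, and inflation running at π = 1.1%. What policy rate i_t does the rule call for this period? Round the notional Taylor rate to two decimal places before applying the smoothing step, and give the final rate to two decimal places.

Output 1.1% below potential → (y − y*) = -1.1.
i^T_t = 2.5 + 3.0 + 1.5 × (1.1 − 3.0) + 0.5 × (-1.1)
   = 2.5 + 3 − 2.85 − 0.55 = 2.10
i_t = 0.92 × 0.89 + 0.08 × 2.10 = 0.8188 + 0.168 = 0.99

0.99%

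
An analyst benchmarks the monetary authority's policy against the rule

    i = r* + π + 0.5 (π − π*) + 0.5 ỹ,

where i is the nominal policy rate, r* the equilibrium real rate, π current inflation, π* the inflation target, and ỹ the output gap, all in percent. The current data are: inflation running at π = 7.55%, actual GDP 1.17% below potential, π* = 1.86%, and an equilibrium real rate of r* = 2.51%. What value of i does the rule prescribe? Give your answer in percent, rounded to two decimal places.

Output 1.17% below potential → ỹ = -1.17.
i = 2.51 + 7.55 + 0.5 × (7.55 − 1.86) + 0.5 × (-1.17)
   = 2.51 + 7.55 + 2.845 − 0.585 = 12.32

12.32%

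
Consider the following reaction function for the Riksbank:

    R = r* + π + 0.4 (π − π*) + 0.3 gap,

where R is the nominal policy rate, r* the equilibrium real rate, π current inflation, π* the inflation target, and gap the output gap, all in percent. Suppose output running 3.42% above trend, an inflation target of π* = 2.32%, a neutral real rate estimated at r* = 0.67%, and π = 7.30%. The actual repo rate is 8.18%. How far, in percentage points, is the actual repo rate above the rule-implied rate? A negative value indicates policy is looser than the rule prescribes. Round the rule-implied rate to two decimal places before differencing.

-2.81 pp

Output 3.42% above potential → gap = 3.42.
R = 0.67 + 7.30 + 0.4 × (7.30 − 2.32) + 0.3 × 3.42
   = 0.67 + 7.3 + 1.992 + 1.026 = 10.99
Deviation = 8.18 − 10.99 = -2.81 pp.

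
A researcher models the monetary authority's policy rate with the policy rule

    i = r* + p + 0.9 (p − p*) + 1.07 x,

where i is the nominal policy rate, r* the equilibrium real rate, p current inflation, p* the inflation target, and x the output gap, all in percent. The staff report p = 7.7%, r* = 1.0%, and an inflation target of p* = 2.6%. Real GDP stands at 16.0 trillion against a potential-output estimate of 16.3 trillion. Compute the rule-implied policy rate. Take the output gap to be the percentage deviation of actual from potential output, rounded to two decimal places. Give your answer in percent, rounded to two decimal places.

11.32%

Output gap = 100 × (16.0 − 16.3) / 16.3 = -1.84%.
i = 1.00 + 7.70 + 0.9 × (7.70 − 2.60) + 1.07 × (-1.84)
   = 1.00 + 7.7 + 4.59 − 1.9688 = 11.32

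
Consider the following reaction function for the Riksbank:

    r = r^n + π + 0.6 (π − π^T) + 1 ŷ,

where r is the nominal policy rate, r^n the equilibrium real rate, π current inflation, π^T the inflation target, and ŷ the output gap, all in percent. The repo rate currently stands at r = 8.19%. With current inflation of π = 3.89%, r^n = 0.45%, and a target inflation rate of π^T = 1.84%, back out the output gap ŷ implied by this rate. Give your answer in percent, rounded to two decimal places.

1 ŷ = 8.19 − 0.45 − 3.89 − 0.6 × (3.89 − 1.84) = 2.62
ŷ = 2.62 / 1 = 2.62

2.62%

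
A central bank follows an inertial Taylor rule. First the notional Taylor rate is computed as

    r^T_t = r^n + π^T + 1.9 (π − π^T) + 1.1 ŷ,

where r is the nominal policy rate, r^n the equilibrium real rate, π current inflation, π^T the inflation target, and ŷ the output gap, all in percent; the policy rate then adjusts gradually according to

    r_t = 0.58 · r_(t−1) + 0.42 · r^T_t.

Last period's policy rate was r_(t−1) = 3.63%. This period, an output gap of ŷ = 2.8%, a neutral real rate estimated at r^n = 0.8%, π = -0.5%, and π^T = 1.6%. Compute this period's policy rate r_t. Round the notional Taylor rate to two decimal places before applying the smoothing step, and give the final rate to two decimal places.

r^T_t = 0.8 + 1.6 + 1.9 × (-0.5 − 1.6) + 1.1 × 2.8
   = 0.8 + 1.6 − 3.99 + 3.08 = 1.49
r_t = 0.58 × 3.63 + 0.42 × 1.49 = 2.1054 + 0.6258 = 2.73

2.73%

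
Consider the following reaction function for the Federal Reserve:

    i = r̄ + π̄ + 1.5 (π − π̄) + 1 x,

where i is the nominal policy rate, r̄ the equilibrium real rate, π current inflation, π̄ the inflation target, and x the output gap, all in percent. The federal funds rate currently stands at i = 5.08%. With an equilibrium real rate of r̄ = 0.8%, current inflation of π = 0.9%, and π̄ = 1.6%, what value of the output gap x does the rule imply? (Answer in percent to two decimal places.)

1 x = 5.08 − 0.8 − 1.6 − 1.5 × (0.9 − 1.6) = 3.73
x = 3.73 / 1 = 3.73

3.73%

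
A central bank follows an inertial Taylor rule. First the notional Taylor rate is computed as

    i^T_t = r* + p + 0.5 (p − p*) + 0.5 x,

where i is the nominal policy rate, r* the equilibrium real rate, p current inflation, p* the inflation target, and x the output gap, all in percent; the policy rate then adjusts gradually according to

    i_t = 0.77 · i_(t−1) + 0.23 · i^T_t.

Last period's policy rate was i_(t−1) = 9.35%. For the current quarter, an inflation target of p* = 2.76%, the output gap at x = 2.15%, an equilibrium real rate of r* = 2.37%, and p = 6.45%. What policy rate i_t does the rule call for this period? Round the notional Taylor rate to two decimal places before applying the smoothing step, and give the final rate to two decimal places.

i^T_t = 2.37 + 6.45 + 0.5 × (6.45 − 2.76) + 0.5 × 2.15
   = 2.37 + 6.45 + 1.845 + 1.075 = 11.74
i_t = 0.77 × 9.35 + 0.23 × 11.74 = 7.1995 + 2.7002 = 9.90

9.90%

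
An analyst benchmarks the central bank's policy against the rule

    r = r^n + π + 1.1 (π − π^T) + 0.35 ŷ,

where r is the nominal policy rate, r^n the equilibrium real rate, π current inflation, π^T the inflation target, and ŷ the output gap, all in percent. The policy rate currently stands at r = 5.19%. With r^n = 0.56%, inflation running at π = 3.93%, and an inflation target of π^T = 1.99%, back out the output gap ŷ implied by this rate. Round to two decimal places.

0.35 ŷ = 5.19 − 0.56 − 3.93 − 1.1 × (3.93 − 1.99) = -1.434
ŷ = -1.434 / 0.35 = -4.10

-4.10%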